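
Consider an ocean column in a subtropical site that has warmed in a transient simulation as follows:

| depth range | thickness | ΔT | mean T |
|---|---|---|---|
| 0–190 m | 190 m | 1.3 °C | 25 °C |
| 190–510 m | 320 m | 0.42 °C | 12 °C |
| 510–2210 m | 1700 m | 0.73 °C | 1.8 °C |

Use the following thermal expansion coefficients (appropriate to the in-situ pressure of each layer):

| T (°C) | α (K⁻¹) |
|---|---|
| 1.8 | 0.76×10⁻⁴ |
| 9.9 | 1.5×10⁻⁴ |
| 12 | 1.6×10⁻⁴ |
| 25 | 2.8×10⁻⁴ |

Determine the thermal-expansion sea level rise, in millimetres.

Layer 1 at 25 °C → α = 2.8×10⁻⁴ K⁻¹
Layer 2 at 12 °C → α = 1.6×10⁻⁴ K⁻¹
Layer 3 at 1.8 °C → α = 0.76×10⁻⁴ K⁻¹
190 × 1.3 × 2.8×10⁻⁴ = 0.06916 m
190–510 m: 320 × 1.6×10⁻⁴ × 0.42 = 0.021504 m
510–2210 m: 1700 × 0.76×10⁻⁴ × 0.73 = 0.094316 m
Δh = 0.06916 + 0.021504 + 0.094316 = 0.18498 m ≈ 185 mm

Δh ≈ 185 mm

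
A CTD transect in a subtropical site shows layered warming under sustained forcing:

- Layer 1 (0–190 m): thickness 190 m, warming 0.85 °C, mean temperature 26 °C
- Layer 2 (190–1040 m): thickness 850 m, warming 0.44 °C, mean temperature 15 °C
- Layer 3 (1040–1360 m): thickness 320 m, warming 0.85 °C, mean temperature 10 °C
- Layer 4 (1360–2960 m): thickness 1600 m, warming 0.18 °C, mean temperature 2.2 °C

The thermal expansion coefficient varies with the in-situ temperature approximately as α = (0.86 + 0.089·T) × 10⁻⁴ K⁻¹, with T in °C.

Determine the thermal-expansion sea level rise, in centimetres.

Layer 1: α = (0.86 + 0.089×26)×10⁻⁴ = 3.174×10⁻⁴ K⁻¹
Layer 2: α = (0.86 + 0.089×15)×10⁻⁴ = 2.195×10⁻⁴ K⁻¹
Layer 3: α = (0.86 + 0.089×10)×10⁻⁴ = 1.75×10⁻⁴ K⁻¹
Layer 4: α = (0.86 + 0.089×2.2)×10⁻⁴ = 1.0558×10⁻⁴ K⁻¹
Layer 1: 0.85 × 3.174×10⁻⁴ × 190 = 0.0512601 m
Layer 2: 850 × 0.44 × 2.195×10⁻⁴ = 0.082093 m
1.75×10⁻⁴ × 0.85 × 320 = 0.04760 m
1.0558×10⁻⁴ × 0.18 × 1600 = 0.03040704 m
Δh = 0.0512601 + 0.082093 + 0.04760 + 0.03040704 = 0.21136014 m ≈ 21 cm

21 cm of thermosteric rise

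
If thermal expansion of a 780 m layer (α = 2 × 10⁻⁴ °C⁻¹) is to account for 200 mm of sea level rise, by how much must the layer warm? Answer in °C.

ΔT = Δh/(αH) = 0.2 / (2×10⁻⁴ × 780) ≈ 1.282 °C

ΔT ≈ 1.3 °C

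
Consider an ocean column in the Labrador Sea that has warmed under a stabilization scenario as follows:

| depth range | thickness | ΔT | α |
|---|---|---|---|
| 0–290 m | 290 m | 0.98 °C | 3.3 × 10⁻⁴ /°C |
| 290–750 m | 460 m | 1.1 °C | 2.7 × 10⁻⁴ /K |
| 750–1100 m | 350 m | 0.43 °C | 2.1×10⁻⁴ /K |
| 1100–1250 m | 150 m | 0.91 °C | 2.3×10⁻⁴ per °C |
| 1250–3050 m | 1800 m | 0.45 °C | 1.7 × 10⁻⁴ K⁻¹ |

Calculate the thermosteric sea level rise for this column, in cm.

3.3×10⁻⁴ × 0.98 × 290 = 0.093786 m
1.1 × 2.7×10⁻⁴ × 460 = 0.13662 m
Layer 3: 0.43 × 350 × 2.1×10⁻⁴ = 0.031605 m
1100–1250 m: 150 × 2.3×10⁻⁴ × 0.91 = 0.031395 m
1800 × 0.45 × 1.7×10⁻⁴ = 0.13770 m
Δh = 0.093786 + 0.13662 + 0.031605 + 0.031395 + 0.13770 = 0.431106 m ≈ 43.1 cm

about 43.1 cm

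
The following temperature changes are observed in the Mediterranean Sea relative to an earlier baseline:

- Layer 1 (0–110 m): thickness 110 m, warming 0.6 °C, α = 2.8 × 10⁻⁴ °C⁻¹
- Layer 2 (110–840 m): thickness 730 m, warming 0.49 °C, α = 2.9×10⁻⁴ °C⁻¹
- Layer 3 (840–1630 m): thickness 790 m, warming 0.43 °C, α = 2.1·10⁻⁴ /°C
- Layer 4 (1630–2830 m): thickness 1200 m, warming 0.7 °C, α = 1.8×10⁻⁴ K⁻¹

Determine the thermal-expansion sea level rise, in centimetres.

Δh ≈ 34.5 cm

110 × 2.8×10⁻⁴ × 0.6 = 0.01848 m
110–840 m: 2.9×10⁻⁴ × 730 × 0.49 = 0.103733 m
840–1630 m: 0.43 × 790 × 2.1×10⁻⁴ = 0.071337 m
1630–2830 m: 1.8×10⁻⁴ × 1200 × 0.7 = 0.15120 m
Δh = 0.01848 + 0.103733 + 0.071337 + 0.15120 = 0.34475 m ≈ 34.5 cm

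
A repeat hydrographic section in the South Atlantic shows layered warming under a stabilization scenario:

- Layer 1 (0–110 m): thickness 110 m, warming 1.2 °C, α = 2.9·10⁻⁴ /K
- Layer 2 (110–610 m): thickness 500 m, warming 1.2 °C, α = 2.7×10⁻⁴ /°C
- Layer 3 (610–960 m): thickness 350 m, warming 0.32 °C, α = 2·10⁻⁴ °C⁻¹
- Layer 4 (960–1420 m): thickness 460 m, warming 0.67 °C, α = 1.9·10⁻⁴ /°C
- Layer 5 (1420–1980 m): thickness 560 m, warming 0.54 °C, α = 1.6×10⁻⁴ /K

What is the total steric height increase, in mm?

Δh ≈ 330 mm

0–110 m: 110 × 2.9×10⁻⁴ × 1.2 = 0.03828 m
Layer 2: 1.2 × 500 × 2.7×10⁻⁴ = 0.16200 m
610–960 m: 0.32 × 2×10⁻⁴ × 350 = 0.02240 m
960–1420 m: 1.9×10⁻⁴ × 460 × 0.67 = 0.058558 m
Layer 5: 560 × 1.6×10⁻⁴ × 0.54 = 0.048384 m
Δh = 0.03828 + 0.16200 + 0.02240 + 0.058558 + 0.048384 = 0.329622 m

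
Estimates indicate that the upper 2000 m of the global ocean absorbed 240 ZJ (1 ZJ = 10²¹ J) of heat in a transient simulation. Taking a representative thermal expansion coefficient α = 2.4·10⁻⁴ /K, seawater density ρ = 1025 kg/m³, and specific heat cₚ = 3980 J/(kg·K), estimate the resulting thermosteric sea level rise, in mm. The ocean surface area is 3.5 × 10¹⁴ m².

Per unit area: Q = 240×10²¹ / (3.5×10¹⁴) ≈ 6.857×10⁸ J/m²
Δh = αQ/(ρcₚ) = 2.4×10⁻⁴ × 6.857×10⁸ / (1025 × 3980) ≈ 0.04034 m

Δh ≈ 40 mm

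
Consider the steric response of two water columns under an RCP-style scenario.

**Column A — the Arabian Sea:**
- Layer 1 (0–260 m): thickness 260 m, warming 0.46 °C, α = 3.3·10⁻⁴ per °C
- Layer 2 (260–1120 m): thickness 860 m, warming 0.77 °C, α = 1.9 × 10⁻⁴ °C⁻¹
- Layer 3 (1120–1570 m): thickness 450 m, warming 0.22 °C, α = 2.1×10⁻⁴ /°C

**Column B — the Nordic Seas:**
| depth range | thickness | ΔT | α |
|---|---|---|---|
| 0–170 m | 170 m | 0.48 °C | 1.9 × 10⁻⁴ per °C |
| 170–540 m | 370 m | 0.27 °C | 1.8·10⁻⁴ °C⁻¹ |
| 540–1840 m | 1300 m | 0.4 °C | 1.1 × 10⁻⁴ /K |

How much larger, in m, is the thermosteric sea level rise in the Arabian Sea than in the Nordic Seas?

A Layer 1: 3.3×10⁻⁴ × 0.46 × 260 = 0.039468 m
A 860 × 0.77 × 1.9×10⁻⁴ = 0.125818 m
A 450 × 0.22 × 2.1×10⁻⁴ = 0.02079 m
A total: 0.186076 m
B 0.48 × 1.9×10⁻⁴ × 170 = 0.015504 m
B Layer 2: 1.8×10⁻⁴ × 0.27 × 370 = 0.017982 m
B Layer 3: 1.1×10⁻⁴ × 0.4 × 1300 = 0.05720 m
B total: 0.090686 m
Difference: 0.186076 − 0.090686 = 0.09539 m

0.0954 m larger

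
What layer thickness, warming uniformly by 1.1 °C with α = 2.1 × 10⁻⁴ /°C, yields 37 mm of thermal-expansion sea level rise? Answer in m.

160 m

H = Δh/(αΔT) = 0.037 / (2.1×10⁻⁴ × 1.1) ≈ 160.2 m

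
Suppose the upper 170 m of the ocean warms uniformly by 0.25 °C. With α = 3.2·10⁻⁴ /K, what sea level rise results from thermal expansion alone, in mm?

about 14 mm

Δh = αΔT·H = 3.2×10⁻⁴ × 0.25 × 170 = 0.01360 m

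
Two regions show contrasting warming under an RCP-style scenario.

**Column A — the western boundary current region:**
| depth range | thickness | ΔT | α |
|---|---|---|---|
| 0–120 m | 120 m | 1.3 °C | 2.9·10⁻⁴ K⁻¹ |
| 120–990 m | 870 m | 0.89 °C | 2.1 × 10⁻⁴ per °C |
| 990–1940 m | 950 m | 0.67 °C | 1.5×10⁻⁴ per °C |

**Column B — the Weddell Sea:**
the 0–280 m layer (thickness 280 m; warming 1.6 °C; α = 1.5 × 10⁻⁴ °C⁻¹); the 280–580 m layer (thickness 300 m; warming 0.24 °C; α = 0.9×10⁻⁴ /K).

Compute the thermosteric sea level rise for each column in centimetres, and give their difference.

A 0–120 m: 120 × 2.9×10⁻⁴ × 1.3 = 0.04524 m
A 120–990 m: 870 × 2.1×10⁻⁴ × 0.89 = 0.162603 m
A 990–1940 m: 0.67 × 950 × 1.5×10⁻⁴ = 0.095475 m
A total: 0.303318 m
B 1.5×10⁻⁴ × 1.6 × 280 = 0.06720 m
B 280–580 m: 0.24 × 300 × 0.9×10⁻⁴ = 0.00648 m
B total: 0.07368 m
Difference: 0.303318 − 0.07368 = 0.229638 m

A: 30.3 cm; B: 7.37 cm; difference 23.0 cm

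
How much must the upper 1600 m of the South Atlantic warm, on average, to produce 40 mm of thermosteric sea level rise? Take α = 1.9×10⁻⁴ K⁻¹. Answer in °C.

ΔT = Δh/(αH) = 0.04 / (1.9×10⁻⁴ × 1600) ≈ 0.1316 °C

about 0.132 °C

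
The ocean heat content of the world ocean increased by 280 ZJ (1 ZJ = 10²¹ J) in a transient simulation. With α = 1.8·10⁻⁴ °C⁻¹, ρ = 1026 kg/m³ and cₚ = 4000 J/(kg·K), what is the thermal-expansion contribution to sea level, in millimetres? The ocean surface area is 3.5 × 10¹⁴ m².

Per unit area: Q = 280×10²¹ / (3.5×10¹⁴) = 8×10⁸ J/m²
Δh = αQ/(ρcₚ) = 1.8×10⁻⁴ × 8×10⁸ / (1026 × 4000) ≈ 0.035088 m

35 mm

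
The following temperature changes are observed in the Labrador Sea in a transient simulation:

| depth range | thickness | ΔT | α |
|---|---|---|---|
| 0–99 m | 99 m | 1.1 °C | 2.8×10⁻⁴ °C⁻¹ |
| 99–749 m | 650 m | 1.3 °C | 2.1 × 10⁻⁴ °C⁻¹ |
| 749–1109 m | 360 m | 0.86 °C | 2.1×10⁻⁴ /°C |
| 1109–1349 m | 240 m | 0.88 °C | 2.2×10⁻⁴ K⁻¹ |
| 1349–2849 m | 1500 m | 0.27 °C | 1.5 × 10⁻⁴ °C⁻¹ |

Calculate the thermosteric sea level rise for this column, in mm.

about 380 mm

Layer 1: 2.8×10⁻⁴ × 1.1 × 99 = 0.030492 m
Layer 2: 1.3 × 2.1×10⁻⁴ × 650 = 0.17745 m
749–1109 m: 360 × 0.86 × 2.1×10⁻⁴ = 0.065016 m
240 × 0.88 × 2.2×10⁻⁴ = 0.046464 m
Layer 5: 0.27 × 1500 × 1.5×10⁻⁴ = 0.06075 m
Δh = 0.030492 + 0.17745 + 0.065016 + 0.046464 + 0.06075 = 0.380172 m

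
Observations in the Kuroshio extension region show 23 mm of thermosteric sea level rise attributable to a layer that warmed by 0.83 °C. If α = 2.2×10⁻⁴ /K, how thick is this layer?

H ≈ 126 m

H = Δh/(αΔT) = 0.023 / (2.2×10⁻⁴ × 0.83) ≈ 126.0 m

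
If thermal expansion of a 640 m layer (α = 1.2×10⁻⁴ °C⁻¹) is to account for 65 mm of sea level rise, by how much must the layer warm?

ΔT ≈ 0.846 K

ΔT = Δh/(αH) = 0.065 / (1.2×10⁻⁴ × 640) ≈ 0.8464 K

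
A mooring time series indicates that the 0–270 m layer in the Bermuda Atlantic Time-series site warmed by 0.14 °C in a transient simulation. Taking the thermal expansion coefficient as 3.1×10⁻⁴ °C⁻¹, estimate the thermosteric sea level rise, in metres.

Δh = 0.012 m

Δh = αΔT·H = 3.1×10⁻⁴ × 0.14 × 270 = 0.011718 m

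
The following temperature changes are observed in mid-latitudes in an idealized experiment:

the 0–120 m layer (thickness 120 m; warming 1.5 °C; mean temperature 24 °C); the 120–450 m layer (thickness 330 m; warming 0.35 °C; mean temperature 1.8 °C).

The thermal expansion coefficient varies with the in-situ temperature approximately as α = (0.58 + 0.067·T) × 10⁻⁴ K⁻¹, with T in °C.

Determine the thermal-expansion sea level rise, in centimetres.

Δh = 4.7 cm

Layer 1: α = (0.58 + 0.067×24)×10⁻⁴ = 2.188×10⁻⁴ K⁻¹
Layer 2: α = (0.58 + 0.067×1.8)×10⁻⁴ = 0.7006×10⁻⁴ K⁻¹
Layer 1: 2.188×10⁻⁴ × 120 × 1.5 = 0.039384 m
330 × 0.7006×10⁻⁴ × 0.35 = 0.00809193 m
Δh = 0.039384 + 0.00809193 = 0.04747593 m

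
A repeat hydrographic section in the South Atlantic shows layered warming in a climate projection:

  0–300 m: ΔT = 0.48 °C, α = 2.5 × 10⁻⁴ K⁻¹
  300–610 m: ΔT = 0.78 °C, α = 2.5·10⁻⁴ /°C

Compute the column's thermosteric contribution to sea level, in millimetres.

96 mm

0–300 m: 2.5×10⁻⁴ × 0.48 × 300 = 0.03600 m
Layer 2: 310 × 2.5×10⁻⁴ × 0.78 = 0.06045 m
Δh = 0.03600 + 0.06045 = 0.09645 m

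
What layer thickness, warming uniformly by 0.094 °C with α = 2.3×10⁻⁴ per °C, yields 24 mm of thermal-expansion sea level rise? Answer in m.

H = Δh/(αΔT) = 0.024 / (2.3×10⁻⁴ × 0.094) ≈ 1110 m

H ≈ 1100 m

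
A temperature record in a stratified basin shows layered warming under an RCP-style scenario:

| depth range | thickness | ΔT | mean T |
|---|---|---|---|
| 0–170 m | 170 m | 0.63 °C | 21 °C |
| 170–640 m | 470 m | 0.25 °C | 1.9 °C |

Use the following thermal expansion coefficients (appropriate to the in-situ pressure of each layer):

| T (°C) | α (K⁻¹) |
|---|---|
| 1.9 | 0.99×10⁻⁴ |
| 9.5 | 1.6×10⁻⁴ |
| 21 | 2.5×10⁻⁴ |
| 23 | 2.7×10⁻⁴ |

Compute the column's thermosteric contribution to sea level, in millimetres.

Δh ≈ 38.4 mm

Layer 1 at 21 °C → α = 2.5×10⁻⁴ K⁻¹
Layer 2 at 1.9 °C → α = 0.99×10⁻⁴ K⁻¹
Layer 1: 0.63 × 170 × 2.5×10⁻⁴ = 0.026775 m
Layer 2: 470 × 0.25 × 0.99×10⁻⁴ = 0.0116325 m
Δh = 0.026775 + 0.0116325 = 0.0384075 m ≈ 38.4 mm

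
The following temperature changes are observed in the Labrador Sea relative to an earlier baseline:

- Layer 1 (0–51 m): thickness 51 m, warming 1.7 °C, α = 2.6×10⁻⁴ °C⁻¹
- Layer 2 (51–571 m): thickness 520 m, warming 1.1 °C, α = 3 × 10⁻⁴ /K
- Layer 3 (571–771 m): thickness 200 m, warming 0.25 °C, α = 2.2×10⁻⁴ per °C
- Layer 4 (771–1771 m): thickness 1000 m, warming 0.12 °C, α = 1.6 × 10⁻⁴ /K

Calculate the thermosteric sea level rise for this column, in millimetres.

0–51 m: 51 × 1.7 × 2.6×10⁻⁴ = 0.022542 m
Layer 2: 3×10⁻⁴ × 1.1 × 520 = 0.17160 m
Layer 3: 2.2×10⁻⁴ × 200 × 0.25 = 0.01100 m
771–1771 m: 1.6×10⁻⁴ × 0.12 × 1000 = 0.01920 m
Δh = 0.022542 + 0.17160 + 0.01100 + 0.01920 = 0.224342 m

about 224 mm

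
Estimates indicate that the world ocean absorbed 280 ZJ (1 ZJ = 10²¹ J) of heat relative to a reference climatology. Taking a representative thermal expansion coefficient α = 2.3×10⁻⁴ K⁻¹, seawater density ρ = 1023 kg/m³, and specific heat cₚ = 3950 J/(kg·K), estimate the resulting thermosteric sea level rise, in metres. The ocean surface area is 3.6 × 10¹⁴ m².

Per unit area: Q = 280×10²¹ / (3.6×10¹⁴) ≈ 7.778×10⁸ J/m²
Δh = αQ/(ρcₚ) = 2.3×10⁻⁴ × 7.778×10⁸ / (1023 × 3950) ≈ 0.044271 m

about 0.0443 m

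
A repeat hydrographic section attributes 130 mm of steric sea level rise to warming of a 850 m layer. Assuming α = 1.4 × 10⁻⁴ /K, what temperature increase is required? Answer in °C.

about 1.09 °C

ΔT = Δh/(αH) = 0.13 / (1.4×10⁻⁴ × 850) ≈ 1.092 °C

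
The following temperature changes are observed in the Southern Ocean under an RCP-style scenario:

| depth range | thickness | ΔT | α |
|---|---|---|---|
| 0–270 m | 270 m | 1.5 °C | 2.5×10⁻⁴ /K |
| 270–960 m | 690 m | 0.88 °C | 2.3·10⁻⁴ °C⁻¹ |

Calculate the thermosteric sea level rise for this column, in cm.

24.1 cm

0–270 m: 270 × 1.5 × 2.5×10⁻⁴ = 0.10125 m
Layer 2: 690 × 2.3×10⁻⁴ × 0.88 = 0.139656 m
Δh = 0.10125 + 0.139656 = 0.240906 m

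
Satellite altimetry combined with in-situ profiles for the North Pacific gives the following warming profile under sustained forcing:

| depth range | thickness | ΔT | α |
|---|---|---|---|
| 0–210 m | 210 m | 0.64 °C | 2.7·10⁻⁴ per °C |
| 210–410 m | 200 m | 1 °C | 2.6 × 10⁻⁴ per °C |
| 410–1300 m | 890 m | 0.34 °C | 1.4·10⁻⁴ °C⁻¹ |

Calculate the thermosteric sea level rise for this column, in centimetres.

13.1 cm

Layer 1: 2.7×10⁻⁴ × 0.64 × 210 = 0.036288 m
210–410 m: 1 × 2.6×10⁻⁴ × 200 = 0.05200 m
1.4×10⁻⁴ × 0.34 × 890 = 0.042364 m
Δh = 0.036288 + 0.05200 + 0.042364 = 0.130652 m ≈ 13.1 cm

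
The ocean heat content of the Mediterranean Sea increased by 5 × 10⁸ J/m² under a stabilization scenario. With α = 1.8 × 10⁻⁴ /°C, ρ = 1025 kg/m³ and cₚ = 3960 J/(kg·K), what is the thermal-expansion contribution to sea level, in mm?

Δh = αQ/(ρcₚ) = 1.8×10⁻⁴ × 5×10⁸ / (1025 × 3960) ≈ 0.022173 m

22 mm of thermosteric rise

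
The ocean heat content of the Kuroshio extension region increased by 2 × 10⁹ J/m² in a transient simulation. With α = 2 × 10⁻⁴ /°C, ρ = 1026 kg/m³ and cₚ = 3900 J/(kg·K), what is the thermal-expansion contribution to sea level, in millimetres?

Δh ≈ 100 mm

Δh = αQ/(ρcₚ) = 2×10⁻⁴ × 2×10⁹ / (1026 × 3900) ≈ 0.099965 m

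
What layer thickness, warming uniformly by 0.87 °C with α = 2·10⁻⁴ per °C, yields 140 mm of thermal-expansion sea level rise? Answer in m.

H = Δh/(αΔT) = 0.14 / (2×10⁻⁴ × 0.87) ≈ 804.6 m

about 800 m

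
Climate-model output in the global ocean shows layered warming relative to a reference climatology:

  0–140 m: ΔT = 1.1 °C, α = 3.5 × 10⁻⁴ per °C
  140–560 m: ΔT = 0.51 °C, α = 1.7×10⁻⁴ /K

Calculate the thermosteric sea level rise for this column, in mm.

Layer 1: 1.1 × 140 × 3.5×10⁻⁴ = 0.05390 m
140–560 m: 0.51 × 420 × 1.7×10⁻⁴ = 0.036414 m
Δh = 0.05390 + 0.036414 = 0.090314 m

90.3 mm of thermosteric rise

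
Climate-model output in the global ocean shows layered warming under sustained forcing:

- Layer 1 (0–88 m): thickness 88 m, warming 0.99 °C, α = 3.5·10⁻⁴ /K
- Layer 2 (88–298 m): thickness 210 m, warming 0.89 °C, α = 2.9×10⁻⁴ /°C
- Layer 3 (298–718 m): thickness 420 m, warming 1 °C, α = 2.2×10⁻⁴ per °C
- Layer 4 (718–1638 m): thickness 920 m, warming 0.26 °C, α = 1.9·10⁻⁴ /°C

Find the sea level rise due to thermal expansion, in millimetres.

Layer 1: 3.5×10⁻⁴ × 0.99 × 88 = 0.030492 m
Layer 2: 0.89 × 210 × 2.9×10⁻⁴ = 0.054201 m
Layer 3: 1 × 420 × 2.2×10⁻⁴ = 0.09240 m
920 × 0.26 × 1.9×10⁻⁴ = 0.045448 m
Δh = 0.030492 + 0.054201 + 0.09240 + 0.045448 = 0.222541 m ≈ 223 mm

Δh = 223 mm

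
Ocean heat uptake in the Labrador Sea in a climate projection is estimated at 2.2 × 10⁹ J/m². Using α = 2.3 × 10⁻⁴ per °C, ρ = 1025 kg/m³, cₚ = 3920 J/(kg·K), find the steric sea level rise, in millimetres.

126 mm

Δh = αQ/(ρcₚ) = 2.3×10⁻⁴ × 2.2×10⁹ / (1025 × 3920) ≈ 0.12593 m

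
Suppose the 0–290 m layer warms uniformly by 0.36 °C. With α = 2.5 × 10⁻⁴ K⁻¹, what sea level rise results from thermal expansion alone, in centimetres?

Δh = 2.61 cm

Δh = αΔT·H = 2.5×10⁻⁴ × 0.36 × 290 = 0.02610 m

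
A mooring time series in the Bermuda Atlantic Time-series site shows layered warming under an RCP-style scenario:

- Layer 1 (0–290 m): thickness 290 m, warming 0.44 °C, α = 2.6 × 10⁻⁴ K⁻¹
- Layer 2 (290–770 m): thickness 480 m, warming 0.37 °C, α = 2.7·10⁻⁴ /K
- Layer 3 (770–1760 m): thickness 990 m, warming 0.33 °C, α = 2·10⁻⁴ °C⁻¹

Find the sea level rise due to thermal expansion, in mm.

Layer 1: 290 × 0.44 × 2.6×10⁻⁴ = 0.033176 m
290–770 m: 2.7×10⁻⁴ × 0.37 × 480 = 0.047952 m
990 × 2×10⁻⁴ × 0.33 = 0.06534 m
Δh = 0.033176 + 0.047952 + 0.06534 = 0.146468 m ≈ 146 mm

Δh = 146 mm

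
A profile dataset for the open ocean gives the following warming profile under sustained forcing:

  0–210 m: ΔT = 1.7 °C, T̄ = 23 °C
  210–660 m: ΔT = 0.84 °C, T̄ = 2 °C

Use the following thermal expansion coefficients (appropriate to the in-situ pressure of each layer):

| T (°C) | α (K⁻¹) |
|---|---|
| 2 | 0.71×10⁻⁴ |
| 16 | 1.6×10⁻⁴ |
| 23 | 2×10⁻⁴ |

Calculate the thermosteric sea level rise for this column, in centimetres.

Layer 1 at 23 °C → α = 2×10⁻⁴ K⁻¹
Layer 2 at 2 °C → α = 0.71×10⁻⁴ K⁻¹
Layer 1: 210 × 1.7 × 2×10⁻⁴ = 0.07140 m
0.71×10⁻⁴ × 450 × 0.84 = 0.026838 m
Δh = 0.07140 + 0.026838 = 0.098238 m ≈ 9.82 cm

about 9.82 cm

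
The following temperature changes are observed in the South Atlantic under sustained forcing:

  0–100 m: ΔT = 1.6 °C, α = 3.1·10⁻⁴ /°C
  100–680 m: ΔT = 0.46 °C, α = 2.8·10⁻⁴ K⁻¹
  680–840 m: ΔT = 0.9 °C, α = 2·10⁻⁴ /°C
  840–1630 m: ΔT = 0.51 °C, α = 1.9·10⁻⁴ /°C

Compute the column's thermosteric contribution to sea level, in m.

0.230 m

0–100 m: 100 × 3.1×10⁻⁴ × 1.6 = 0.04960 m
100–680 m: 580 × 2.8×10⁻⁴ × 0.46 = 0.074704 m
0.9 × 2×10⁻⁴ × 160 = 0.02880 m
840–1630 m: 0.51 × 1.9×10⁻⁴ × 790 = 0.076551 m
Δh = 0.04960 + 0.074704 + 0.02880 + 0.076551 = 0.229655 m ≈ 0.230 m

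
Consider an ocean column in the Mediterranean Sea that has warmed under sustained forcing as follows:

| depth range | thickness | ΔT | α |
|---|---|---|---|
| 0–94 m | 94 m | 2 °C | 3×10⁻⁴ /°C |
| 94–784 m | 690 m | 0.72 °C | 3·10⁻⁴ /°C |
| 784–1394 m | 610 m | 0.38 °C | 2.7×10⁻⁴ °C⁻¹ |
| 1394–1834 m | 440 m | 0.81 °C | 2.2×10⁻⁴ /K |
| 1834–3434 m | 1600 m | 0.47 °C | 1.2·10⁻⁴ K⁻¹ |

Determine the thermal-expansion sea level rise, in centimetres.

Δh ≈ 44 cm

2 × 3×10⁻⁴ × 94 = 0.05640 m
690 × 3×10⁻⁴ × 0.72 = 0.14904 m
610 × 2.7×10⁻⁴ × 0.38 = 0.062586 m
0.81 × 2.2×10⁻⁴ × 440 = 0.078408 m
1834–3434 m: 1.2×10⁻⁴ × 1600 × 0.47 = 0.09024 m
Δh = 0.05640 + 0.14904 + 0.062586 + 0.078408 + 0.09024 = 0.436674 m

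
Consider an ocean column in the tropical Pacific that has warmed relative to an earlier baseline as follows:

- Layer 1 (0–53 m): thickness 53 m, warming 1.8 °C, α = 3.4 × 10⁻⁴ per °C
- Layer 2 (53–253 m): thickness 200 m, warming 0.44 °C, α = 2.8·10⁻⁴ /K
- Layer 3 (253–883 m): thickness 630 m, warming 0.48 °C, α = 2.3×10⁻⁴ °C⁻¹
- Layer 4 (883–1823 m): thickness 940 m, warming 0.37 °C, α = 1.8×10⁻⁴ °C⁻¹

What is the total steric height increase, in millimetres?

189 mm of thermosteric rise

Layer 1: 53 × 1.8 × 3.4×10⁻⁴ = 0.032436 m
53–253 m: 0.44 × 2.8×10⁻⁴ × 200 = 0.02464 m
630 × 2.3×10⁻⁴ × 0.48 = 0.069552 m
940 × 1.8×10⁻⁴ × 0.37 = 0.062604 m
Δh = 0.032436 + 0.02464 + 0.069552 + 0.062604 = 0.189232 m ≈ 189 mm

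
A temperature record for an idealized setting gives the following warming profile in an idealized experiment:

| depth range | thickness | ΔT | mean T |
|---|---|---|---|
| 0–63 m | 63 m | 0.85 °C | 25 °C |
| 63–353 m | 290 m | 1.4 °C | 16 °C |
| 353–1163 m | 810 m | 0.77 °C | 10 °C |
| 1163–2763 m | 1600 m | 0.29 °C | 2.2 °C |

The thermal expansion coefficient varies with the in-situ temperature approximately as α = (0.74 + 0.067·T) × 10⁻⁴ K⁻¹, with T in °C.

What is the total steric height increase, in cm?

Layer 1: α = (0.74 + 0.067×25)×10⁻⁴ = 2.415×10⁻⁴ K⁻¹
Layer 2: α = (0.74 + 0.067×16)×10⁻⁴ = 1.812×10⁻⁴ K⁻¹
Layer 3: α = (0.74 + 0.067×10)×10⁻⁴ = 1.41×10⁻⁴ K⁻¹
Layer 4: α = (0.74 + 0.067×2.2)×10⁻⁴ = 0.8874×10⁻⁴ K⁻¹
0–63 m: 63 × 0.85 × 2.415×10⁻⁴ = 0.012932325 m
1.812×10⁻⁴ × 1.4 × 290 = 0.0735672 m
1.41×10⁻⁴ × 810 × 0.77 = 0.0879417 m
1163–2763 m: 0.29 × 1600 × 0.8874×10⁻⁴ = 0.04117536 m
Δh = 0.012932325 + 0.0735672 + 0.0879417 + 0.04117536 = 0.215616585 m ≈ 22 cm

Δh ≈ 22 cm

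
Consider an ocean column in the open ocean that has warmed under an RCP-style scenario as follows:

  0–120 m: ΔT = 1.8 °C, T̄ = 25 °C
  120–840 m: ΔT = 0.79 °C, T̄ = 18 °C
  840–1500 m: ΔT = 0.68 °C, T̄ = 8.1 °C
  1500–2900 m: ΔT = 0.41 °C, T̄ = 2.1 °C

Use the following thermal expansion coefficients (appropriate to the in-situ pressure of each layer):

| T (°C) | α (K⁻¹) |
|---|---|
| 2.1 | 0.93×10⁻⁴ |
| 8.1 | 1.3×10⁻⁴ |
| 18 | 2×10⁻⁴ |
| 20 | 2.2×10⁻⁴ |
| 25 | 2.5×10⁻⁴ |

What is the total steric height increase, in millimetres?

Δh ≈ 280 mm

Layer 1 at 25 °C → α = 2.5×10⁻⁴ K⁻¹
Layer 2 at 18 °C → α = 2×10⁻⁴ K⁻¹
Layer 3 at 8.1 °C → α = 1.3×10⁻⁴ K⁻¹
Layer 4 at 2.1 °C → α = 0.93×10⁻⁴ K⁻¹
0–120 m: 1.8 × 2.5×10⁻⁴ × 120 = 0.05400 m
120–840 m: 2×10⁻⁴ × 720 × 0.79 = 0.11376 m
0.68 × 660 × 1.3×10⁻⁴ = 0.058344 m
1500–2900 m: 0.41 × 1400 × 0.93×10⁻⁴ = 0.053382 m
Δh = 0.05400 + 0.11376 + 0.058344 + 0.053382 = 0.279486 m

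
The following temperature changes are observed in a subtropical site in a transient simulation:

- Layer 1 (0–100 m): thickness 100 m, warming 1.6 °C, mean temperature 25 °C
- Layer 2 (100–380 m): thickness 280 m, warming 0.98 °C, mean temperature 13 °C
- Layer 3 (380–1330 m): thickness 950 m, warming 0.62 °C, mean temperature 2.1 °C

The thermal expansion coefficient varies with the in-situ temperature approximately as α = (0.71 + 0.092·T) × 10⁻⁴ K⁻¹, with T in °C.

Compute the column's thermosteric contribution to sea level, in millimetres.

Layer 1: α = (0.71 + 0.092×25)×10⁻⁴ = 3.01×10⁻⁴ K⁻¹
Layer 2: α = (0.71 + 0.092×13)×10⁻⁴ = 1.906×10⁻⁴ K⁻¹
Layer 3: α = (0.71 + 0.092×2.1)×10⁻⁴ = 0.9032×10⁻⁴ K⁻¹
0–100 m: 3.01×10⁻⁴ × 1.6 × 100 = 0.04816 m
100–380 m: 1.906×10⁻⁴ × 280 × 0.98 = 0.05230064 m
0.9032×10⁻⁴ × 950 × 0.62 = 0.05319848 m
Δh = 0.04816 + 0.05230064 + 0.05319848 = 0.15365912 m

about 154 mm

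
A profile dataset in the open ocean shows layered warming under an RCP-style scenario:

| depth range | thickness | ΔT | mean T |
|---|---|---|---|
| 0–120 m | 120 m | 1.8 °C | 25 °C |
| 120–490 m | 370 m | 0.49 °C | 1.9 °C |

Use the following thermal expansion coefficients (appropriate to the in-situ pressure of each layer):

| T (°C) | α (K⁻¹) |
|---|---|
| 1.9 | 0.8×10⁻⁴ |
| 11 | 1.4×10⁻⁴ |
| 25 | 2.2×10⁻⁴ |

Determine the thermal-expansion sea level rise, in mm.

about 62.0 mm

Layer 1 at 25 °C → α = 2.2×10⁻⁴ K⁻¹
Layer 2 at 1.9 °C → α = 0.8×10⁻⁴ K⁻¹
Layer 1: 2.2×10⁻⁴ × 1.8 × 120 = 0.04752 m
370 × 0.8×10⁻⁴ × 0.49 = 0.014504 m
Δh = 0.04752 + 0.014504 = 0.062024 m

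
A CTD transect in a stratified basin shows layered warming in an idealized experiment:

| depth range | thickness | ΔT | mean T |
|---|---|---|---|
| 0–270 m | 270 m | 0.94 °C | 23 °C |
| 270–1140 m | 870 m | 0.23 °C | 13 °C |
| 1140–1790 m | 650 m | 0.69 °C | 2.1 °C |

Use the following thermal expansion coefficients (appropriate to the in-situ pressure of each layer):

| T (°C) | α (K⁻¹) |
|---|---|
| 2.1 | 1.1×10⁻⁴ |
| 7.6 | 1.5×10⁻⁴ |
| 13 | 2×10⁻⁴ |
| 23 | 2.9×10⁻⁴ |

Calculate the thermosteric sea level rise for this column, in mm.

Layer 1 at 23 °C → α = 2.9×10⁻⁴ K⁻¹
Layer 2 at 13 °C → α = 2×10⁻⁴ K⁻¹
Layer 3 at 2.1 °C → α = 1.1×10⁻⁴ K⁻¹
0–270 m: 0.94 × 2.9×10⁻⁴ × 270 = 0.073602 m
Layer 2: 2×10⁻⁴ × 0.23 × 870 = 0.04002 m
1140–1790 m: 650 × 0.69 × 1.1×10⁻⁴ = 0.049335 m
Δh = 0.073602 + 0.04002 + 0.049335 = 0.162957 m

Δh ≈ 160 mm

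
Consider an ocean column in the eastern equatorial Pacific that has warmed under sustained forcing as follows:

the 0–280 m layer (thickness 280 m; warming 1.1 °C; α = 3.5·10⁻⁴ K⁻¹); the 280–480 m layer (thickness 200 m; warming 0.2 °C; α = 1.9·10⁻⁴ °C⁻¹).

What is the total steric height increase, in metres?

0–280 m: 280 × 3.5×10⁻⁴ × 1.1 = 0.10780 m
280–480 m: 200 × 1.9×10⁻⁴ × 0.2 = 0.00760 m
Δh = 0.10780 + 0.00760 = 0.11540 m

Δh = 0.115 m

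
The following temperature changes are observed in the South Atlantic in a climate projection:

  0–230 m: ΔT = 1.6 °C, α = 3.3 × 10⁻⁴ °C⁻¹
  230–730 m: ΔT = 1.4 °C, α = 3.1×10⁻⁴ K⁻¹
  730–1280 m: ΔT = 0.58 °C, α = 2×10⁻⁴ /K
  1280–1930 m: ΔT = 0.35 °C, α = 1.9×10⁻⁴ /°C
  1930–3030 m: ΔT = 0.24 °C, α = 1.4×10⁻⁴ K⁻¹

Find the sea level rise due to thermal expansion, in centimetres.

3.3×10⁻⁴ × 1.6 × 230 = 0.12144 m
230–730 m: 1.4 × 3.1×10⁻⁴ × 500 = 0.21700 m
730–1280 m: 550 × 2×10⁻⁴ × 0.58 = 0.06380 m
650 × 1.9×10⁻⁴ × 0.35 = 0.043225 m
1100 × 0.24 × 1.4×10⁻⁴ = 0.03696 m
Δh = 0.12144 + 0.21700 + 0.06380 + 0.043225 + 0.03696 = 0.482425 m

about 48.2 cm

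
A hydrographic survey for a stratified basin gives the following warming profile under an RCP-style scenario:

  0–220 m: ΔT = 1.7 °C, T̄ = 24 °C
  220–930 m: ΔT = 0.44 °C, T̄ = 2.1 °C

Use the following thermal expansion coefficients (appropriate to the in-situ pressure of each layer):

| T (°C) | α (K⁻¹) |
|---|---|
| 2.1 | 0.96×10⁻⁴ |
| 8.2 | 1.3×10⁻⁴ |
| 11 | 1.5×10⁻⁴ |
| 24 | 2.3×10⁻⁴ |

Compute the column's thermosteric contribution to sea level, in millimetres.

120 mm

Layer 1 at 24 °C → α = 2.3×10⁻⁴ K⁻¹
Layer 2 at 2.1 °C → α = 0.96×10⁻⁴ K⁻¹
Layer 1: 1.7 × 220 × 2.3×10⁻⁴ = 0.08602 m
0.96×10⁻⁴ × 710 × 0.44 = 0.0299904 m
Δh = 0.08602 + 0.0299904 = 0.1160104 m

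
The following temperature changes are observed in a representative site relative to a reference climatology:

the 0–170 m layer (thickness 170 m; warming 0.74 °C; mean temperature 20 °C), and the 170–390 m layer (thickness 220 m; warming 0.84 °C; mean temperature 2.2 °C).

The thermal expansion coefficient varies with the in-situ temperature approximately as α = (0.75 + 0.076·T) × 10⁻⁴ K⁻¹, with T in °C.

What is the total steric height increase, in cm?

Layer 1: α = (0.75 + 0.076×20)×10⁻⁴ = 2.27×10⁻⁴ K⁻¹
Layer 2: α = (0.75 + 0.076×2.2)×10⁻⁴ = 0.9172×10⁻⁴ K⁻¹
170 × 2.27×10⁻⁴ × 0.74 = 0.0285566 m
0.84 × 0.9172×10⁻⁴ × 220 = 0.016949856 m
Δh = 0.0285566 + 0.016949856 = 0.045506456 m

4.55 cm of thermosteric rise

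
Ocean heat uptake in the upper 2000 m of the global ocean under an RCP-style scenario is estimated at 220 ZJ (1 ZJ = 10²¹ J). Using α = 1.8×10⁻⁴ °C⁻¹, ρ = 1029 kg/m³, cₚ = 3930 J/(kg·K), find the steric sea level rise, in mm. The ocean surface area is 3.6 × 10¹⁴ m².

Δh = 27.2 mm

Per unit area: Q = 220×10²¹ / (3.6×10¹⁴) ≈ 6.111×10⁸ J/m²
Δh = αQ/(ρcₚ) = 1.8×10⁻⁴ × 6.111×10⁸ / (1029 × 3930) ≈ 0.02720 m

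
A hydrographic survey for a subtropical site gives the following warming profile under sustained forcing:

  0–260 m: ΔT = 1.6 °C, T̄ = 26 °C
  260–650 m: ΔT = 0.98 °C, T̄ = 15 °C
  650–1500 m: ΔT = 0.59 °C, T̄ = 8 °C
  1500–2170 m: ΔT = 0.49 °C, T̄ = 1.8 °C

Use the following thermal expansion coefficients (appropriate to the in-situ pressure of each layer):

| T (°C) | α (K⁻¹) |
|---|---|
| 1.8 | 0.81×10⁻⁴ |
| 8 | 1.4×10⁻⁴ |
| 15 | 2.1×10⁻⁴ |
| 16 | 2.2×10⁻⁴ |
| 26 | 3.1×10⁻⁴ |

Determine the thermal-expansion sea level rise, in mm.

Layer 1 at 26 °C → α = 3.1×10⁻⁴ K⁻¹
Layer 2 at 15 °C → α = 2.1×10⁻⁴ K⁻¹
Layer 3 at 8 °C → α = 1.4×10⁻⁴ K⁻¹
Layer 4 at 1.8 °C → α = 0.81×10⁻⁴ K⁻¹
Layer 1: 1.6 × 3.1×10⁻⁴ × 260 = 0.12896 m
Layer 2: 390 × 2.1×10⁻⁴ × 0.98 = 0.080262 m
1.4×10⁻⁴ × 850 × 0.59 = 0.07021 m
1500–2170 m: 670 × 0.49 × 0.81×10⁻⁴ = 0.0265923 m
Δh = 0.12896 + 0.080262 + 0.07021 + 0.0265923 = 0.3060243 m

Δh ≈ 310 mm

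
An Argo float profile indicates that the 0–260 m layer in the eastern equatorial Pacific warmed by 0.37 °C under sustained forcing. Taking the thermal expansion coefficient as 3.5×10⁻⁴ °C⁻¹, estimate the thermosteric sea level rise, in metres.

Δh = αΔT·H = 3.5×10⁻⁴ × 0.37 × 260 = 0.03367 m

0.034 m of thermosteric rise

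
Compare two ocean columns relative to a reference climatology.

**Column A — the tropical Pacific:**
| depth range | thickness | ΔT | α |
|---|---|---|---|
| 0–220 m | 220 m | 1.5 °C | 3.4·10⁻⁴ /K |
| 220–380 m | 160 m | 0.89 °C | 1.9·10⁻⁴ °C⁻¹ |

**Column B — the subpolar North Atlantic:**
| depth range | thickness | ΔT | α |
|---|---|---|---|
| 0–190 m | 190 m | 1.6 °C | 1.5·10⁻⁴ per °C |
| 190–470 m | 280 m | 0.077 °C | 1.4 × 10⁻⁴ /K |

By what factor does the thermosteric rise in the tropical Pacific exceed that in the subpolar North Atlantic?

a factor of 2.86

A 0–220 m: 220 × 3.4×10⁻⁴ × 1.5 = 0.11220 m
A 220–380 m: 1.9×10⁻⁴ × 0.89 × 160 = 0.027056 m
A total: 0.139256 m
B 1.5×10⁻⁴ × 190 × 1.6 = 0.04560 m
B Layer 2: 1.4×10⁻⁴ × 0.077 × 280 = 0.0030184 m
B total: 0.0486184 m
Ratio: 0.139256 / 0.0486184 ≈ 2.864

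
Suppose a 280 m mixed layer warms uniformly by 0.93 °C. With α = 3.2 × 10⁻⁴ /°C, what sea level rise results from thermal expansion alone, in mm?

about 83 mm

Δh = αΔT·H = 3.2×10⁻⁴ × 0.93 × 280 = 0.083328 m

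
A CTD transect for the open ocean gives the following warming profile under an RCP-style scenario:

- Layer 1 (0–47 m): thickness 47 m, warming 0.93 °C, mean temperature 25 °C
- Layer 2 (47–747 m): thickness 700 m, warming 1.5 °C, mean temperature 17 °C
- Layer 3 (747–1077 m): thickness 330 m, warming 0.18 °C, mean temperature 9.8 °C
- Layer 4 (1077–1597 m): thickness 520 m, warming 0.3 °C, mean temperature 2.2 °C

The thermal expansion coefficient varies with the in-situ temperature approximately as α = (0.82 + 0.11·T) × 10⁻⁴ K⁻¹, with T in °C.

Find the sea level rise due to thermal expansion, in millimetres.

Layer 1: α = (0.82 + 0.11×25)×10⁻⁴ = 3.57×10⁻⁴ K⁻¹
Layer 2: α = (0.82 + 0.11×17)×10⁻⁴ = 2.69×10⁻⁴ K⁻¹
Layer 3: α = (0.82 + 0.11×9.8)×10⁻⁴ = 1.898×10⁻⁴ K⁻¹
Layer 4: α = (0.82 + 0.11×2.2)×10⁻⁴ = 1.062×10⁻⁴ K⁻¹
Layer 1: 0.93 × 47 × 3.57×10⁻⁴ = 0.01560447 m
47–747 m: 1.5 × 700 × 2.69×10⁻⁴ = 0.28245 m
747–1077 m: 1.898×10⁻⁴ × 330 × 0.18 = 0.01127412 m
1077–1597 m: 1.062×10⁻⁴ × 520 × 0.3 = 0.0165672 m
Δh = 0.01560447 + 0.28245 + 0.01127412 + 0.0165672 = 0.32589579 m

Δh ≈ 326 mm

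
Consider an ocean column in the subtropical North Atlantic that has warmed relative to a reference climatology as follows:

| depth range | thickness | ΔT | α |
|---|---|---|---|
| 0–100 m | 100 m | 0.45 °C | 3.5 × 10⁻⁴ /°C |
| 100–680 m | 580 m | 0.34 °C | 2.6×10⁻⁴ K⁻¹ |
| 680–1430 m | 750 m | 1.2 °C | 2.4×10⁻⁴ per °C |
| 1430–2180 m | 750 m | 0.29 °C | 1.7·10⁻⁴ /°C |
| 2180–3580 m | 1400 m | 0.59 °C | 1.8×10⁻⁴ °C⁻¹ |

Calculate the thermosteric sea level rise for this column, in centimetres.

Δh = 47 cm

0–100 m: 100 × 0.45 × 3.5×10⁻⁴ = 0.01575 m
100–680 m: 0.34 × 580 × 2.6×10⁻⁴ = 0.051272 m
680–1430 m: 2.4×10⁻⁴ × 1.2 × 750 = 0.21600 m
1.7×10⁻⁴ × 0.29 × 750 = 0.036975 m
Layer 5: 0.59 × 1400 × 1.8×10⁻⁴ = 0.14868 m
Δh = 0.01575 + 0.051272 + 0.21600 + 0.036975 + 0.14868 = 0.468677 m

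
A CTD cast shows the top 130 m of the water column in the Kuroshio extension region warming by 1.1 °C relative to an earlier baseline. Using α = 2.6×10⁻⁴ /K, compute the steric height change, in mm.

Δh = αΔT·H = 2.6×10⁻⁴ × 1.1 × 130 = 0.03718 m

Δh = 37.2 mm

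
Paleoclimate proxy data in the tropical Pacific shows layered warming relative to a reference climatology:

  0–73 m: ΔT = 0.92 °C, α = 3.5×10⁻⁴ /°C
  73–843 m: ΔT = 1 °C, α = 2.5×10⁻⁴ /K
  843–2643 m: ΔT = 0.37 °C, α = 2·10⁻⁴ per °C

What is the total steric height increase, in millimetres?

0.92 × 73 × 3.5×10⁻⁴ = 0.023506 m
1 × 770 × 2.5×10⁻⁴ = 0.19250 m
843–2643 m: 2×10⁻⁴ × 0.37 × 1800 = 0.13320 m
Δh = 0.023506 + 0.19250 + 0.13320 = 0.349206 m

349 mm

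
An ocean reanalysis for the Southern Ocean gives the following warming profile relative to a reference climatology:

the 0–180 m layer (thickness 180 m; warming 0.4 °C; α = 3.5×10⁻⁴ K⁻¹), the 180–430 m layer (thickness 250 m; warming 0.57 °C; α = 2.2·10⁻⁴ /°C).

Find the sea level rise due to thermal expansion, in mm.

about 56.6 mm

0–180 m: 0.4 × 3.5×10⁻⁴ × 180 = 0.02520 m
0.57 × 2.2×10⁻⁴ × 250 = 0.03135 m
Δh = 0.02520 + 0.03135 = 0.05655 m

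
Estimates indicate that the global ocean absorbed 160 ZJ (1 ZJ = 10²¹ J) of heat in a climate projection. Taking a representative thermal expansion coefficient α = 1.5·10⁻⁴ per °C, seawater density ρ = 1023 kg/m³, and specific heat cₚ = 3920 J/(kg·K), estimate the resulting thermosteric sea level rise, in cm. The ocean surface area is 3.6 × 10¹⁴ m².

about 1.66 cm

Per unit area: Q = 160×10²¹ / (3.6×10¹⁴) ≈ 4.444×10⁸ J/m²
Δh = αQ/(ρcₚ) = 1.5×10⁻⁴ × 4.444×10⁸ / (1023 × 3920) ≈ 0.016623 m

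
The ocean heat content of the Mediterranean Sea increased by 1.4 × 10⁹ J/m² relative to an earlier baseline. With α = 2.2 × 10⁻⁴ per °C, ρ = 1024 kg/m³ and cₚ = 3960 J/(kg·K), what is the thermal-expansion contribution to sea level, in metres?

0.076 m

Δh = αQ/(ρcₚ) = 2.2×10⁻⁴ × 1.4×10⁹ / (1024 × 3960) ≈ 0.075955 m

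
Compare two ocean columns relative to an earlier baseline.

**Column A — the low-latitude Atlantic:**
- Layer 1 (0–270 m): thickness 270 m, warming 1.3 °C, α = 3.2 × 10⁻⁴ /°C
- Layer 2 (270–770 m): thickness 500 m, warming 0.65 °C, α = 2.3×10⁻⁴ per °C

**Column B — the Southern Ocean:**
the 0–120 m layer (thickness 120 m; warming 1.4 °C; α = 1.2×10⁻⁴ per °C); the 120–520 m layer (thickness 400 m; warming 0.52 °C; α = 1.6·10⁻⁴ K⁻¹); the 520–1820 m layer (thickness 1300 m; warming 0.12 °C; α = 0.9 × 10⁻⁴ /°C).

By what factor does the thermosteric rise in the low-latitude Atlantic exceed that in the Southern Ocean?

a factor of 2.8

A 0–270 m: 1.3 × 270 × 3.2×10⁻⁴ = 0.11232 m
A Layer 2: 2.3×10⁻⁴ × 500 × 0.65 = 0.07475 m
A total: 0.18707 m
B 0–120 m: 1.4 × 120 × 1.2×10⁻⁴ = 0.02016 m
B Layer 2: 0.52 × 1.6×10⁻⁴ × 400 = 0.03328 m
B 520–1820 m: 0.12 × 0.9×10⁻⁴ × 1300 = 0.01404 m
B total: 0.06748 m
Ratio: 0.18707 / 0.06748 ≈ 2.772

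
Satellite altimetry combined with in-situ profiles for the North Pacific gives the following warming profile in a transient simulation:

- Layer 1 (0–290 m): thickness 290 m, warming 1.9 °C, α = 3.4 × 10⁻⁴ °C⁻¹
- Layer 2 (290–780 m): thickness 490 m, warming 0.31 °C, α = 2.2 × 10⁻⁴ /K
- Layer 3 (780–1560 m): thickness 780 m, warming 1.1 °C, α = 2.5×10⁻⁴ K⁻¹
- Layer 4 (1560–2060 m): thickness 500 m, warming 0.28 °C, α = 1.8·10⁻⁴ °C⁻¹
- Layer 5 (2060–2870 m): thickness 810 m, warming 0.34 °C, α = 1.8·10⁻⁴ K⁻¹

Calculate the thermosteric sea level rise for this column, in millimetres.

Δh ≈ 510 mm

0–290 m: 290 × 1.9 × 3.4×10⁻⁴ = 0.18734 m
Layer 2: 2.2×10⁻⁴ × 0.31 × 490 = 0.033418 m
780–1560 m: 1.1 × 780 × 2.5×10⁻⁴ = 0.21450 m
1560–2060 m: 1.8×10⁻⁴ × 500 × 0.28 = 0.02520 m
Layer 5: 1.8×10⁻⁴ × 0.34 × 810 = 0.049572 m
Δh = 0.18734 + 0.033418 + 0.21450 + 0.02520 + 0.049572 = 0.51003 m ≈ 510 mm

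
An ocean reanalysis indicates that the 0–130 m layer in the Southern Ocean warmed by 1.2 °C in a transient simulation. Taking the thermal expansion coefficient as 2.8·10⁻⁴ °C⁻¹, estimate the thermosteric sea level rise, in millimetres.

Δh = αΔT·H = 2.8×10⁻⁴ × 1.2 × 130 = 0.04368 m

about 43.7 mm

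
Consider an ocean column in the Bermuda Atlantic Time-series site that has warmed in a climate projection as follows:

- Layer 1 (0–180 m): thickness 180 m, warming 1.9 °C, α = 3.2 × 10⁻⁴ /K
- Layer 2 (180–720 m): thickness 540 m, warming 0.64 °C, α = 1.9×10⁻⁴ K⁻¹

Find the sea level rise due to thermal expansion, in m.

Δh = 0.175 m

3.2×10⁻⁴ × 1.9 × 180 = 0.10944 m
540 × 0.64 × 1.9×10⁻⁴ = 0.065664 m
Δh = 0.10944 + 0.065664 = 0.175104 m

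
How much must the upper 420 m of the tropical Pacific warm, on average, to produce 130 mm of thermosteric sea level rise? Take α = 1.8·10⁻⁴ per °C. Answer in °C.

ΔT = Δh/(αH) = 0.13 / (1.8×10⁻⁴ × 420) ≈ 1.720 °C

ΔT ≈ 1.72 °C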